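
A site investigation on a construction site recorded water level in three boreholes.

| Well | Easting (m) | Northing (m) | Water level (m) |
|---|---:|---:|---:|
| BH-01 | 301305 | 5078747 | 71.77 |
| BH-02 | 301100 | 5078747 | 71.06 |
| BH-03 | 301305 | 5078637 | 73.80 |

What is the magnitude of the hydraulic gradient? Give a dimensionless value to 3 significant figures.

0.0188

∂h/∂x = (71.06 − 71.77) / (301100 − 301305) = +0.003463
∂h/∂y = (73.80 − 71.77) / (5078637 − 5078747) = -0.01845
|∇h| = √(0.003463² + -0.01845²) = 0.01877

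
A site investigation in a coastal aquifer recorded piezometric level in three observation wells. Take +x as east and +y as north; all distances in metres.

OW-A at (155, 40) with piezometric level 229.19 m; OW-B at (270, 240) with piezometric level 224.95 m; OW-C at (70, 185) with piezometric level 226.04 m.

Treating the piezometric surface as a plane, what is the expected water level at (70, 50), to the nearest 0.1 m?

Taking OW-A as reference: OW-B−OW-A = (115, 200, -4.24); OW-C−OW-A = (-85, 145, -3.15).
Solve a·Δx + b·Δy = Δh: det = 115·145 − (-85)·200 = 33675.
∂h/∂x = [(-4.24)·145 − (-3.15)·200] / 33675 = +0.0004514
∂h/∂y = [115·(-3.15) − (-85)·(-4.24)] / 33675 = -0.02146
h(70, 50) = 229.19 + (+0.0004514)·(-85) + (-0.02146)·(10) = 229.19 -0.038 -0.215 = 228.937 m.

228.9 m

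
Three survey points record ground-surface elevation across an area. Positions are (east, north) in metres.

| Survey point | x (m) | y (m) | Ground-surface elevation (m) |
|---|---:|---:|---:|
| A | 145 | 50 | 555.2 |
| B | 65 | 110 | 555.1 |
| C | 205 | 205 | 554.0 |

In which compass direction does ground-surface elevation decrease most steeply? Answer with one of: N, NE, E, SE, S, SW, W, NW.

Differences from A: to B (Δx, Δy, Δh) = (-80, 60, -0.1); to C = (60, 155, -1.2).
Solve a·Δx + b·Δy = Δz: det = (-80)·155 − 60·60 = -16000.
∂z/∂x = [(-0.1)·155 − (-1.2)·60] / -16000 = -0.003531
∂z/∂y = [(-80)·(-1.2) − 60·(-0.1)] / -16000 = -0.006375
Steepest decrease is along −∇f = (+0.003531 E, +0.006375 N) → northeast.

NE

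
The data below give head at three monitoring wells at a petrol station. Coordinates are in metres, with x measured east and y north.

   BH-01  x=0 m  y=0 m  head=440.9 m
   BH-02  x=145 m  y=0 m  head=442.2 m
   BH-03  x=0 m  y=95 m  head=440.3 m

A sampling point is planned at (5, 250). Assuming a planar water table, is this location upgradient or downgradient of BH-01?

∂h/∂x = (442.2 − 440.9) / (145 − 0) = +0.008966
∂h/∂y = (440.3 − 440.9) / (95 − 0) = -0.006316
Head at (5, 250) = 440.9 + (+0.008966)·(5) + (-0.006316)·(250) = 439.37 m.
That is lower than the 440.9 m at BH-01, so the point is downgradient.

downgradient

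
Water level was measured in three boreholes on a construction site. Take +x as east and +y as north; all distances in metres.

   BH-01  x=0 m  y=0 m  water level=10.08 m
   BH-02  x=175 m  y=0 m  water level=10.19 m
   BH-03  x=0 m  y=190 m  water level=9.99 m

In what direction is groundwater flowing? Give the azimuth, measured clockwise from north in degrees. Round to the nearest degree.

∂h/∂x = (10.19 − 10.08) / (175 − 0) = +0.0006286
∂h/∂y = (9.99 − 10.08) / (190 − 0) = -0.0004737
Flow direction (−∇h) has components (-0.0006286 E, +0.0004737 N).
Azimuth = atan2(E, N) = atan2(-0.0006286, +0.0004737) = 307.0° ≈ 307°.

307°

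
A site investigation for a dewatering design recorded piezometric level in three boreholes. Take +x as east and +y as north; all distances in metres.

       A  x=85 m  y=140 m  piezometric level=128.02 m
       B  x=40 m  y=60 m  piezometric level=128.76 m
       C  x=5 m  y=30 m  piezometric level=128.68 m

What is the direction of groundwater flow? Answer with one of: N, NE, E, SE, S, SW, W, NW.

NW

Three-point gradient (reference A): Δ to B = (-45, -80, +0.74), Δ to C = (-80, -110, +0.66).
∂h/∂x = +0.01972, ∂h/∂y = -0.02034 (det = -1450).
Flow = −∇h = (-0.01972 east, +0.02034 north), which points northwest.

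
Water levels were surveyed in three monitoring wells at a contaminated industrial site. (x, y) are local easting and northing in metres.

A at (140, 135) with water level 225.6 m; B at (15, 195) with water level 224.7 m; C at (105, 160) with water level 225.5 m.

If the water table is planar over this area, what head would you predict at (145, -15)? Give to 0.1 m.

Differences from A: to B (Δx, Δy, Δh) = (-125, 60, -0.9); to C = (-35, 25, -0.1).
Solve a·Δx + b·Δy = Δh: det = (-125)·25 − (-35)·60 = -1025.
∂h/∂x = [(-0.9)·25 − (-0.1)·60] / -1025 = +0.01610
∂h/∂y = [(-125)·(-0.1) − (-35)·(-0.9)] / -1025 = +0.01854
h(145, -15) = 225.6 + (+0.01610)·(5) + (+0.01854)·(-150) = 225.6 +0.080 -2.780 = 222.900 m.

222.9 m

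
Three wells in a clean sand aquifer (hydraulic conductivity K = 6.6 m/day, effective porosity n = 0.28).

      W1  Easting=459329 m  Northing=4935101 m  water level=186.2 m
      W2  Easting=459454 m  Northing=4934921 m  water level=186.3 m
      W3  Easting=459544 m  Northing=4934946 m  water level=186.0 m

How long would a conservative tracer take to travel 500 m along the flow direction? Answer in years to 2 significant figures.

Differences from W1: to W2 (Δx, Δy, Δh) = (125, -180, +0.1); to W3 = (215, -155, -0.2).
Determinant of the coordinate differences = 125·(-155) − 215·(-180) = 19325.
∂h/∂x = [(+0.1)·(-155) − (-0.2)·(-180)] / 19325 = -0.002665
∂h/∂y = [125·(-0.2) − 215·(+0.1)] / 19325 = -0.002406
|∇h| = √(-0.002665² + -0.002406²) = 0.00359
Seepage velocity v = K·i/n = 6.6 × 0.00359 / 0.28 = 0.08462 m/day.
t = 500 / 0.08462 = 5909 days = 16.2 years.

16 years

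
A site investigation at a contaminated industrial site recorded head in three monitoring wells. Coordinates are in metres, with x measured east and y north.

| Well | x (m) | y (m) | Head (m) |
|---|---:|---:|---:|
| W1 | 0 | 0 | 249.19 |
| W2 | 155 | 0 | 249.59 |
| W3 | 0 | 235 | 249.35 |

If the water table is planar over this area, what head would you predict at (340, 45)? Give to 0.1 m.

250.1 m

∂h/∂x = (249.59 − 249.19) / (155 − 0) = +0.002581
∂h/∂y = (249.35 − 249.19) / (235 − 0) = +0.0006809
h(340, 45) = 249.19 + (+0.002581)·(340) + (+0.0006809)·(45) = 249.19 +0.877 +0.031 = 250.098 m.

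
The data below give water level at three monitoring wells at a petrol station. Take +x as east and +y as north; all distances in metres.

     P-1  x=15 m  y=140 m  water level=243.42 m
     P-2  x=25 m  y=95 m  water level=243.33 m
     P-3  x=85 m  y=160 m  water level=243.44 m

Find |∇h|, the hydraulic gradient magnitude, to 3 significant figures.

0.00196

Taking P-1 as reference: P-2−P-1 = (10, -45, -0.09); P-3−P-1 = (70, 20, +0.02).
Determinant of the coordinate differences = 10·20 − 70·(-45) = 3350.
∂h/∂x = [(-0.09)·20 − (+0.02)·(-45)] / 3350 = -0.0002687
∂h/∂y = [10·(+0.02) − 70·(-0.09)] / 3350 = +0.001940
|∇h| = √(-0.0002687² + 0.001940²) = 0.001959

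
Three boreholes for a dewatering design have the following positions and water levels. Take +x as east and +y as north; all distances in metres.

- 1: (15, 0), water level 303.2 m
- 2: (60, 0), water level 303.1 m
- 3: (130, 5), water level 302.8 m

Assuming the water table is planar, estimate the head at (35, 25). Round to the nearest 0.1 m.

302.4 m

Three-point gradient (reference 1): Δ to 2 = (45, 0, -0.1), Δ to 3 = (115, 5, -0.4).
∂h/∂x = -0.002222, ∂h/∂y = -0.02889 (det = 225).
h(35, 25) = 303.2 + (-0.002222)·(20) + (-0.02889)·(25) = 303.2 -0.044 -0.722 = 302.433 m.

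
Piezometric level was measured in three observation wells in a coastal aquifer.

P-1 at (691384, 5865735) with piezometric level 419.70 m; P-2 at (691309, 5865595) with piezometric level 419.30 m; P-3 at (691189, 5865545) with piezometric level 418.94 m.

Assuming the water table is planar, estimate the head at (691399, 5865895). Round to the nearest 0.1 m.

420.0 m

Taking P-1 as reference: P-2−P-1 = (-75, -140, -0.40); P-3−P-1 = (-195, -190, -0.76).
Determinant of the coordinate differences = (-75)·(-190) − (-195)·(-140) = -13050.
∂h/∂x = [(-0.40)·(-190) − (-0.76)·(-140)] / -13050 = +0.002330
∂h/∂y = [(-75)·(-0.76) − (-195)·(-0.40)] / -13050 = +0.001609
h(691399, 5865895) = 419.70 + (+0.002330)·(15) + (+0.001609)·(160) = 419.70 +0.035 +0.257 = 419.992 m.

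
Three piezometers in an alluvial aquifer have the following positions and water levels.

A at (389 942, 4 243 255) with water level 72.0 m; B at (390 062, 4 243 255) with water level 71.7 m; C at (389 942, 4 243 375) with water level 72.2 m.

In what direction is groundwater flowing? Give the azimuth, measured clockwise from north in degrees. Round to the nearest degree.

124°

∂h/∂x = (71.7 − 72.0) / (390062 − 389942) = -0.002500
∂h/∂y = (72.2 − 72.0) / (4243375 − 4243255) = +0.001667
Flow direction (−∇h) has components (+0.002500 E, -0.001667 N).
Azimuth = atan2(E, N) = atan2(+0.002500, -0.001667) = 123.7° ≈ 124°.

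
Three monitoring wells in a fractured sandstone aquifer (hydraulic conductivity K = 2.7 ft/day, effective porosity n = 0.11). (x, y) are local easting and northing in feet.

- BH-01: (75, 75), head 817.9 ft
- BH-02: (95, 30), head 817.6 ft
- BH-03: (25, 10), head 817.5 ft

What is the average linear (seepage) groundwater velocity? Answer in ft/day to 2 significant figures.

0.16 ft/day

Differences from BH-01: to BH-02 (Δx, Δy, Δh) = (20, -45, -0.3); to BH-03 = (-50, -65, -0.4).
Solve a·Δx + b·Δy = Δh: det = 20·(-65) − (-50)·(-45) = -3550.
∂h/∂x = [(-0.3)·(-65) − (-0.4)·(-45)] / -3550 = -0.0004225
∂h/∂y = [20·(-0.4) − (-50)·(-0.3)] / -3550 = +0.006479
|∇h| = √(-0.0004225² + 0.006479²) = 0.006493
Seepage velocity v = K·i/n = 2.7 × 0.006493 / 0.11 = 0.1594 ft/day.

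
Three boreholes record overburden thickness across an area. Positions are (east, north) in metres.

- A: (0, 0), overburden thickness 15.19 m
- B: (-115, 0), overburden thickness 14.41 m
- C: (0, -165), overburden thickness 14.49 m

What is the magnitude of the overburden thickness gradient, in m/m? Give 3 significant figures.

∂d/∂x = (14.41 − 15.19) / (-115 − 0) = +0.006783
∂d/∂y = (14.49 − 15.19) / (-165 − 0) = +0.004242
|∇f| = √(0.006783² + 0.004242²) = 0.008 m/m

0.00800 m/m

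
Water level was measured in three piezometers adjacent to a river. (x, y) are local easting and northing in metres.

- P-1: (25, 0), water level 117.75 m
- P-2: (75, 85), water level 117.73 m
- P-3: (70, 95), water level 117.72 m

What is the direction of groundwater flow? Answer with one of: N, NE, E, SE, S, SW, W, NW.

NW

With h = a·x + b·y + c and P-1 as origin, the differences give:
  50·a + 85·b = -0.02
  45·a + 95·b = -0.03
Eliminate b (×95 and ×85, subtract): 925·a = 0.650 → a = ∂h/∂x = +0.0007027
Back-substitute: b = ∂h/∂y = -0.0006486.
Flow = −∇h = (-0.0007027 east, +0.0006486 north), which points northwest.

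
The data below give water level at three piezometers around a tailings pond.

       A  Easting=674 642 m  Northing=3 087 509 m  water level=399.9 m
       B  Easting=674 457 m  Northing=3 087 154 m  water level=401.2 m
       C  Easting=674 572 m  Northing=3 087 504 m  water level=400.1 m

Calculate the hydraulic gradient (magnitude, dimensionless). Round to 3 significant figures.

0.00352

Differences from A: to B (Δx, Δy, Δh) = (-185, -355, +1.3); to C = (-70, -5, +0.2).
Solve a·Δx + b·Δy = Δh: det = (-185)·(-5) − (-70)·(-355) = -23925.
∂h/∂x = [(+1.3)·(-5) − (+0.2)·(-355)] / -23925 = -0.002696
∂h/∂y = [(-185)·(+0.2) − (-70)·(+1.3)] / -23925 = -0.002257
|∇h| = √(-0.002696² + -0.002257²) = 0.003516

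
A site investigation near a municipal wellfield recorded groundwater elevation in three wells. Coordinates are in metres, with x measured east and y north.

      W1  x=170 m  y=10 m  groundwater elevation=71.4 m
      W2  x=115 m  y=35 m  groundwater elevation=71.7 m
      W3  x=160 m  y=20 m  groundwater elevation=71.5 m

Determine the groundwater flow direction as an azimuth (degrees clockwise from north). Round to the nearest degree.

169°

Three-point gradient (reference W1): Δ to W2 = (-55, 25, +0.3), Δ to W3 = (-10, 10, +0.1).
∂h/∂x = -0.001667, ∂h/∂y = +0.008333 (det = -300).
Flow direction (−∇h) has components (+0.001667 E, -0.008333 N).
Azimuth = atan2(E, N) = atan2(+0.001667, -0.008333) = 168.7° ≈ 169°.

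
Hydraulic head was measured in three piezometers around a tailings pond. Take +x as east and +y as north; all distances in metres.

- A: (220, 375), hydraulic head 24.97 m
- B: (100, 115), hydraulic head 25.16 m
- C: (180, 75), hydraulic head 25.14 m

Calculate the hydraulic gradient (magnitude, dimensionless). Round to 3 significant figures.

0.000707

Taking A as reference: B−A = (-120, -260, +0.19); C−A = (-40, -300, +0.17).
Determinant of the coordinate differences = (-120)·(-300) − (-40)·(-260) = 25600.
∂h/∂x = [(+0.19)·(-300) − (+0.17)·(-260)] / 25600 = -0.0005000
∂h/∂y = [(-120)·(+0.17) − (-40)·(+0.19)] / 25600 = -0.0005000
|∇h| = √(-0.0005000² + -0.0005000²) = 0.0007071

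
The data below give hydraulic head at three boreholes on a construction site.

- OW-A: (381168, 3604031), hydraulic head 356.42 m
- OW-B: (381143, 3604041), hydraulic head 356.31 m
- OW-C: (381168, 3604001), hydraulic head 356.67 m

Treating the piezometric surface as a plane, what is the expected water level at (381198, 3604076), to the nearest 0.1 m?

356.1 m

Taking OW-A as reference: OW-B−OW-A = (-25, 10, -0.11); OW-C−OW-A = (0, -30, +0.25).
Determinant of the coordinate differences = (-25)·(-30) − 0·10 = 750.
∂h/∂x = [(-0.11)·(-30) − (+0.25)·10] / 750 = +0.001067
∂h/∂y = [(-25)·(+0.25) − 0·(-0.11)] / 750 = -0.008333
h(381198, 3604076) = 356.42 + (+0.001067)·(30) + (-0.008333)·(45) = 356.42 +0.032 -0.375 = 356.077 m.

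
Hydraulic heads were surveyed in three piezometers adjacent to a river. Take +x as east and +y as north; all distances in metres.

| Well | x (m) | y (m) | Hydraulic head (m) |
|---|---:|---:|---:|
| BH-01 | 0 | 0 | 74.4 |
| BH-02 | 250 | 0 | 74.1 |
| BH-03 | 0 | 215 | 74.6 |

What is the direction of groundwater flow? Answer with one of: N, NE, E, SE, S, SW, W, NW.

SE

∂h/∂x = (74.1 − 74.4) / (250 − 0) = -0.001200
∂h/∂y = (74.6 − 74.4) / (215 − 0) = +0.0009302
Flow = −∇h = (+0.001200 east, -0.0009302 north), which points southeast.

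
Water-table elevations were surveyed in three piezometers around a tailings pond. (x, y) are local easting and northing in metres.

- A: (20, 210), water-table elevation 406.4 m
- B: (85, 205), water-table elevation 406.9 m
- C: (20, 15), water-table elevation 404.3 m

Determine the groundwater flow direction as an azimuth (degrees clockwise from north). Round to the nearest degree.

218°

Differences from A: to B (Δx, Δy, Δh) = (65, -5, +0.5); to C = (0, -195, -2.1).
Solve a·Δx + b·Δy = Δh: det = 65·(-195) − 0·(-5) = -12675.
∂h/∂x = [(+0.5)·(-195) − (-2.1)·(-5)] / -12675 = +0.008521
∂h/∂y = [65·(-2.1) − 0·(+0.5)] / -12675 = +0.01077
Flow direction (−∇h) has components (-0.008521 E, -0.01077 N).
Azimuth = atan2(E, N) = atan2(-0.008521, -0.01077) = 218.4° ≈ 218°.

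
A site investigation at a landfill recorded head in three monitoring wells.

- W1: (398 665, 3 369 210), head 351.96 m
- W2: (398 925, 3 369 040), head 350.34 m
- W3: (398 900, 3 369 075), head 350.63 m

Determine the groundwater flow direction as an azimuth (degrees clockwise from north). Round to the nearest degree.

168°

Taking W1 as reference: W2−W1 = (260, -170, -1.62); W3−W1 = (235, -135, -1.33).
Determinant of the coordinate differences = 260·(-135) − 235·(-170) = 4850.
∂h/∂x = [(-1.62)·(-135) − (-1.33)·(-170)] / 4850 = -0.001526
∂h/∂y = [260·(-1.33) − 235·(-1.62)] / 4850 = +0.007196
Flow direction (−∇h) has components (+0.001526 E, -0.007196 N).
Azimuth = atan2(E, N) = atan2(+0.001526, -0.007196) = 168.0° ≈ 168°.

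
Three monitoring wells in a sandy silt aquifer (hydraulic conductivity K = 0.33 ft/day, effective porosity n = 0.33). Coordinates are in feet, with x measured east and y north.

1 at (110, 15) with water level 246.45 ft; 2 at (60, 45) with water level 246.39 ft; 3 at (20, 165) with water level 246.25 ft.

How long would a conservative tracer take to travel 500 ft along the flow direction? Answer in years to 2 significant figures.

1200 years

Taking 1 as reference: 2−1 = (-50, 30, -0.06); 3−1 = (-90, 150, -0.20).
Determinant of the coordinate differences = (-50)·150 − (-90)·30 = -4800.
∂h/∂x = [(-0.06)·150 − (-0.20)·30] / -4800 = +0.0006250
∂h/∂y = [(-50)·(-0.20) − (-90)·(-0.06)] / -4800 = -0.0009583
|∇h| = √(0.0006250² + -0.0009583²) = 0.001144
Seepage velocity v = K·i/n = 0.33 × 0.001144 / 0.33 = 0.001144 ft/day.
t = 500 / 0.001144 = 4.371e+05 days = 1.2e+03 years.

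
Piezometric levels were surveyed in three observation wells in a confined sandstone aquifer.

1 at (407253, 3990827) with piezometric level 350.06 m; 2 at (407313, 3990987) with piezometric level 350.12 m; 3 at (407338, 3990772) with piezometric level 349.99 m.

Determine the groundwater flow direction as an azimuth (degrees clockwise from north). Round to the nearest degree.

140°

With h = a·x + b·y + c and 1 as origin, the differences give:
  60·a + 160·b = +0.06
  85·a + (-55)·b = -0.07
Eliminate b (×(-55) and ×160, subtract): -16900·a = 7.900 → a = ∂h/∂x = -0.0004675
Back-substitute: b = ∂h/∂y = +0.0005503.
Flow direction (−∇h) has components (+0.0004675 E, -0.0005503 N).
Azimuth = atan2(E, N) = atan2(+0.0004675, -0.0005503) = 139.7° ≈ 140°.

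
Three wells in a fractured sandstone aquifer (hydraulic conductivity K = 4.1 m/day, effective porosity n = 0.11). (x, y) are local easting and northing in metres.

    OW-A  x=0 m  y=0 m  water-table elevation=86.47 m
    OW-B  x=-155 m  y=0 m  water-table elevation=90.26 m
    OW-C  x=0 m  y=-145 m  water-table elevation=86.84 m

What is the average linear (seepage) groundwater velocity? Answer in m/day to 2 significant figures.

∂h/∂x = (90.26 − 86.47) / (-155 − 0) = -0.02445
∂h/∂y = (86.84 − 86.47) / (-145 − 0) = -0.002552
|∇h| = √(-0.02445² + -0.002552²) = 0.02458
Seepage velocity v = K·i/n = 4.1 × 0.02458 / 0.11 = 0.9162 m/day.

0.92 m/day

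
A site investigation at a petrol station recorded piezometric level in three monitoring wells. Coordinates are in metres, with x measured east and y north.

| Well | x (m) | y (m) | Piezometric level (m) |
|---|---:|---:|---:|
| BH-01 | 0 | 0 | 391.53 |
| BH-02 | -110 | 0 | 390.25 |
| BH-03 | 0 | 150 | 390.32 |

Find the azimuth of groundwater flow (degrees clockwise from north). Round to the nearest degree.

∂h/∂x = (390.25 − 391.53) / (-110 − 0) = +0.01164
∂h/∂y = (390.32 − 391.53) / (150 − 0) = -0.008067
Flow direction (−∇h) has components (-0.01164 E, +0.008067 N).
Azimuth = atan2(E, N) = atan2(-0.01164, +0.008067) = 304.7° ≈ 305°.

305°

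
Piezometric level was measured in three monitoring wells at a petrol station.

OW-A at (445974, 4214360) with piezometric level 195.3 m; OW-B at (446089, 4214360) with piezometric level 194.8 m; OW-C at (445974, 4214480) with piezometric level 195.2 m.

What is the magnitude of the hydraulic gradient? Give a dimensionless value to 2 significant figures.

∂h/∂x = (194.8 − 195.3) / (446089 − 445974) = -0.004348
∂h/∂y = (195.2 − 195.3) / (4214480 − 4214360) = -0.0008333
|∇h| = √(-0.004348² + -0.0008333²) = 0.004427

0.0044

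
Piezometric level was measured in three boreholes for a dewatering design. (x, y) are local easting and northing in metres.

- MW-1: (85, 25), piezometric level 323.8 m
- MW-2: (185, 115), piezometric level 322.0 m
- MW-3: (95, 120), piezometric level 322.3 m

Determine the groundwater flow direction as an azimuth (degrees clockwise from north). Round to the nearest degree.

With h = a·x + b·y + c and MW-1 as origin, the differences give:
  100·a + 90·b = -1.8
  10·a + 95·b = -1.5
Eliminate b (×95 and ×90, subtract): 8600·a = -36.00 → a = ∂h/∂x = -0.004186
Back-substitute: b = ∂h/∂y = -0.01535.
Flow direction (−∇h) has components (+0.004186 E, +0.01535 N).
Azimuth = atan2(E, N) = atan2(+0.004186, +0.01535) = 15.3° ≈ 015°.

015°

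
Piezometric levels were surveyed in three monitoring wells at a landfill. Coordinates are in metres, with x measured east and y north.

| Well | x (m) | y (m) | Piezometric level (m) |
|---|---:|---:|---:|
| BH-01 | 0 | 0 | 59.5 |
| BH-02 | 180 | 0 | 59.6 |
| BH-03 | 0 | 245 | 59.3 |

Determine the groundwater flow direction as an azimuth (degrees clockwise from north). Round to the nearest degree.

∂h/∂x = (59.6 − 59.5) / (180 − 0) = +0.0005556
∂h/∂y = (59.3 − 59.5) / (245 − 0) = -0.0008163
Flow direction (−∇h) has components (-0.0005556 E, +0.0008163 N).
Azimuth = atan2(E, N) = atan2(-0.0005556, +0.0008163) = 325.8° ≈ 326°.

326°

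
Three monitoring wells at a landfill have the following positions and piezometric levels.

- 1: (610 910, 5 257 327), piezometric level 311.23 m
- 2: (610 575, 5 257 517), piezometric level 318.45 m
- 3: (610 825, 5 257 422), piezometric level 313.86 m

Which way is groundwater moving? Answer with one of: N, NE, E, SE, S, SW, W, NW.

With h = a·x + b·y + c and 1 as origin, the differences give:
  (-335)·a + 190·b = +7.22
  (-85)·a + 95·b = +2.63
Eliminate b (×95 and ×190, subtract): -15675·a = 186.200 → a = ∂h/∂x = -0.01188
Back-substitute: b = ∂h/∂y = +0.01706.
Flow = −∇h = (+0.01188 east, -0.01706 north), which points southeast.

SE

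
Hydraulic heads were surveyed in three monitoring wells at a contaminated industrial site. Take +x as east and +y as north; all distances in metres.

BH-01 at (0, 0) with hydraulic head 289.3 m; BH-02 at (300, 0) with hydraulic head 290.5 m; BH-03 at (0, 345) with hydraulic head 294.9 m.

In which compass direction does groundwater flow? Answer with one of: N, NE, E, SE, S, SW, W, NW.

∂h/∂x = (290.5 − 289.3) / (300 − 0) = +0.004000
∂h/∂y = (294.9 − 289.3) / (345 − 0) = +0.01623
Flow = −∇h = (-0.004000 east, -0.01623 north), which points south.

S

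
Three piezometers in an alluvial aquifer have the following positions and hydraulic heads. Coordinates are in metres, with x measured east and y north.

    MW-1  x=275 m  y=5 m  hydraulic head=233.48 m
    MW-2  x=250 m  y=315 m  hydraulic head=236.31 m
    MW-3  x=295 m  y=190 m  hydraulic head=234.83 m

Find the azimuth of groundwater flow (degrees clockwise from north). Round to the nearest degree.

Differences from MW-1: to MW-2 (Δx, Δy, Δh) = (-25, 310, +2.83); to MW-3 = (20, 185, +1.35).
Determinant of the coordinate differences = (-25)·185 − 20·310 = -10825.
∂h/∂x = [(+2.83)·185 − (+1.35)·310] / -10825 = -0.009704
∂h/∂y = [(-25)·(+1.35) − 20·(+2.83)] / -10825 = +0.008346
Flow direction (−∇h) has components (+0.009704 E, -0.008346 N).
Azimuth = atan2(E, N) = atan2(+0.009704, -0.008346) = 130.7° ≈ 131°.

131°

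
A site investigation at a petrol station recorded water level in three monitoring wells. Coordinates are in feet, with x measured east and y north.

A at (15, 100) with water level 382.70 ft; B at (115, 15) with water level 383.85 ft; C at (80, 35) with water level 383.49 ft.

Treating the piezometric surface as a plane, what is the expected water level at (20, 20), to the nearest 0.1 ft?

With h = a·x + b·y + c and A as origin, the differences give:
  100·a + (-85)·b = +1.15
  65·a + (-65)·b = +0.79
Eliminate b (×(-65) and ×(-85), subtract): -975·a = -7.600 → a = ∂h/∂x = +0.007795
Back-substitute: b = ∂h/∂y = -0.004359.
h(20, 20) = 382.70 + (+0.007795)·(5) + (-0.004359)·(-80) = 382.70 +0.039 +0.349 = 383.088 ft.

383.1 ft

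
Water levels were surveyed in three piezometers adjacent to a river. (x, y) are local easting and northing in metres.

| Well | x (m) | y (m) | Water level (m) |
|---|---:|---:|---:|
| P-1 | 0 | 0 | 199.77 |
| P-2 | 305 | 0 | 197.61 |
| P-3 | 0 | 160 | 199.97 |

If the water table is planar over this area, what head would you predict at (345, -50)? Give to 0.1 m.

197.3 m

∂h/∂x = (197.61 − 199.77) / (305 − 0) = -0.007082
∂h/∂y = (199.97 − 199.77) / (160 − 0) = +0.001250
h(345, -50) = 199.77 + (-0.007082)·(345) + (+0.001250)·(-50) = 199.77 -2.443 -0.062 = 197.264 m.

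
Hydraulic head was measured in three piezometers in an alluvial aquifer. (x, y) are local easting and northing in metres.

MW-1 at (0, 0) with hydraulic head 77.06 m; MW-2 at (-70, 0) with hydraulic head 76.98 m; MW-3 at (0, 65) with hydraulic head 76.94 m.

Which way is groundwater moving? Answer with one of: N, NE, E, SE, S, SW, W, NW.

∂h/∂x = (76.98 − 77.06) / (-70 − 0) = +0.001143
∂h/∂y = (76.94 − 77.06) / (65 − 0) = -0.001846
Flow = −∇h = (-0.001143 east, +0.001846 north), which points northwest.

NW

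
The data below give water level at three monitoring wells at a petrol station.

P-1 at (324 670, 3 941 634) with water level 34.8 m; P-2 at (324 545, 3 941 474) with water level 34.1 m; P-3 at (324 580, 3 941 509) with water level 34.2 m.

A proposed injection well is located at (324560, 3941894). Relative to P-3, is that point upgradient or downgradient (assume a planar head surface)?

Taking P-1 as reference: P-2−P-1 = (-125, -160, -0.7); P-3−P-1 = (-90, -125, -0.6).
Solve a·Δx + b·Δy = Δh: det = (-125)·(-125) − (-90)·(-160) = 1225.
∂h/∂x = [(-0.7)·(-125) − (-0.6)·(-160)] / 1225 = -0.006939
∂h/∂y = [(-125)·(-0.6) − (-90)·(-0.7)] / 1225 = +0.009796
Head at (324560, 3941894) = 34.8 + (-0.006939)·(-110) + (+0.009796)·(260) = 38.11 m.
That is higher than the 34.2 m at P-3, so the point is upgradient.

upgradient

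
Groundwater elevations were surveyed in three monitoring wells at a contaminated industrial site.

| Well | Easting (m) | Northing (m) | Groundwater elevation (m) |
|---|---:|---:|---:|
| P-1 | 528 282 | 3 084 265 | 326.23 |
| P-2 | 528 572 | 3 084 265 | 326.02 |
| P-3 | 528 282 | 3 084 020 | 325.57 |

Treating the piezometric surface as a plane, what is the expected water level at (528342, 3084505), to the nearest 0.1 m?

∂h/∂x = (326.02 − 326.23) / (528572 − 528282) = -0.0007241
∂h/∂y = (325.57 − 326.23) / (3084020 − 3084265) = +0.002694
h(528342, 3084505) = 326.23 + (-0.0007241)·(60) + (+0.002694)·(240) = 326.23 -0.043 +0.647 = 326.833 m.

326.8 m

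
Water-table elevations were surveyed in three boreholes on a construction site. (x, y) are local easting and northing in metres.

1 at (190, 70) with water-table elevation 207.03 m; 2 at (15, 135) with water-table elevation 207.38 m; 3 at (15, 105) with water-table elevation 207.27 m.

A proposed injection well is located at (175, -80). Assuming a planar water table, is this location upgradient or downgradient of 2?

Three-point gradient (reference 1): Δ to 2 = (-175, 65, +0.35), Δ to 3 = (-175, 35, +0.24).
∂h/∂x = -0.0006381, ∂h/∂y = +0.003667 (det = 5250).
Head at (175, -80) = 207.03 + (-0.0006381)·(-15) + (+0.003667)·(-150) = 206.49 m.
That is lower than the 207.38 m at 2, so the point is downgradient.

downgradient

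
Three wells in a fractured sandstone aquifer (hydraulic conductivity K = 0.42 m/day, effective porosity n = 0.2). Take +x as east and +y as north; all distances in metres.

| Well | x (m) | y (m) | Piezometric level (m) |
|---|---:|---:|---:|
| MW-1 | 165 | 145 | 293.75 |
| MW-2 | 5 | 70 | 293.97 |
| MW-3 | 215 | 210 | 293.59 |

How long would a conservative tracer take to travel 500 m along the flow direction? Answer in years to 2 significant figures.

290 years

Taking MW-1 as reference: MW-2−MW-1 = (-160, -75, +0.22); MW-3−MW-1 = (50, 65, -0.16).
Determinant of the coordinate differences = (-160)·65 − 50·(-75) = -6650.
∂h/∂x = [(+0.22)·65 − (-0.16)·(-75)] / -6650 = -0.0003459
∂h/∂y = [(-160)·(-0.16) − 50·(+0.22)] / -6650 = -0.002195
|∇h| = √(-0.0003459² + -0.002195²) = 0.002222
Seepage velocity v = K·i/n = 0.42 × 0.002222 / 0.2 = 0.004666 m/day.
t = 500 / 0.004666 = 1.072e+05 days = 293 years.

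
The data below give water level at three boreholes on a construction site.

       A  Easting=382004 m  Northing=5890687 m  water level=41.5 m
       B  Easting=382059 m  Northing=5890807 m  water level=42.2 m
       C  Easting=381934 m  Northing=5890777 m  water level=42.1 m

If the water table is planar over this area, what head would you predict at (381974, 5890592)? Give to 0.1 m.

40.9 m

With h = a·x + b·y + c and A as origin, the differences give:
  55·a + 120·b = +0.7
  (-70)·a + 90·b = +0.6
Eliminate b (×90 and ×120, subtract): 13350·a = -9.00 → a = ∂h/∂x = -0.0006742
Back-substitute: b = ∂h/∂y = +0.006142.
h(381974, 5890592) = 41.5 + (-0.0006742)·(-30) + (+0.006142)·(-95) = 41.5 +0.020 -0.584 = 40.937 m.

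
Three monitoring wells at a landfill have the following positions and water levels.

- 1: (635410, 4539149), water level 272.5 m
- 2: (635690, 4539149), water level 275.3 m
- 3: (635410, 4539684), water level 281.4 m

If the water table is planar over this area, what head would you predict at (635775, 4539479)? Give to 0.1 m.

281.6 m

∂h/∂x = (275.3 − 272.5) / (635690 − 635410) = +0.01000
∂h/∂y = (281.4 − 272.5) / (4539684 − 4539149) = +0.01664
h(635775, 4539479) = 272.5 + (+0.01000)·(365) + (+0.01664)·(330) = 272.5 +3.650 +5.490 = 281.640 m.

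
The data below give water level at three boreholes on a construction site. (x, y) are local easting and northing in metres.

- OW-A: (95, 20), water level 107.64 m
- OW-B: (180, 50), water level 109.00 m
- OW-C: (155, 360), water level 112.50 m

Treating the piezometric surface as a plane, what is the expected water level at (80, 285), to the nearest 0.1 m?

Three-point gradient (reference OW-A): Δ to OW-B = (85, 30, +1.36), Δ to OW-C = (60, 340, +4.86).
∂h/∂x = +0.01168, ∂h/∂y = +0.01223 (det = 27100).
h(80, 285) = 107.64 + (+0.01168)·(-15) + (+0.01223)·(265) = 107.64 -0.175 +3.242 = 110.706 m.

110.7 m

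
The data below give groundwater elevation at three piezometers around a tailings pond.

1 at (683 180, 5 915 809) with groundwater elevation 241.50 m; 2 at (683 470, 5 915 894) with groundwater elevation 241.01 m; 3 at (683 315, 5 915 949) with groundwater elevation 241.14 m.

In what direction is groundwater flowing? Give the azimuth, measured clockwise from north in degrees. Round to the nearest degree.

Taking 1 as reference: 2−1 = (290, 85, -0.49); 3−1 = (135, 140, -0.36).
Solve a·Δx + b·Δy = Δh: det = 290·140 − 135·85 = 29125.
∂h/∂x = [(-0.49)·140 − (-0.36)·85] / 29125 = -0.001305
∂h/∂y = [290·(-0.36) − 135·(-0.49)] / 29125 = -0.001313
Flow direction (−∇h) has components (+0.001305 E, +0.001313 N).
Azimuth = atan2(E, N) = atan2(+0.001305, +0.001313) = 44.8° ≈ 045°.

045°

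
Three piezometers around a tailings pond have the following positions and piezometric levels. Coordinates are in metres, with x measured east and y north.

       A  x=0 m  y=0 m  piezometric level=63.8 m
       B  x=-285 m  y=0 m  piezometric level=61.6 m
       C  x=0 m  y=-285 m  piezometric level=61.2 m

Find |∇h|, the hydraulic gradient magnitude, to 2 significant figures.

0.012

∂h/∂x = (61.6 − 63.8) / (-285 − 0) = +0.007719
∂h/∂y = (61.2 − 63.8) / (-285 − 0) = +0.009123
|∇h| = √(0.007719² + 0.009123²) = 0.01195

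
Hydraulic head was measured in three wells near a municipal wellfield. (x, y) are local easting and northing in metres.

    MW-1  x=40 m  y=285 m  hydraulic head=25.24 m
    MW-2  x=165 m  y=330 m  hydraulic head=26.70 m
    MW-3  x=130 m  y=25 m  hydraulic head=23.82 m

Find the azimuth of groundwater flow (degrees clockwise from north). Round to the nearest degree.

With h = a·x + b·y + c and MW-1 as origin, the differences give:
  125·a + 45·b = +1.46
  90·a + (-260)·b = -1.42
Eliminate b (×(-260) and ×45, subtract): -36550·a = -315.700 → a = ∂h/∂x = +0.008637
Back-substitute: b = ∂h/∂y = +0.008451.
Flow direction (−∇h) has components (-0.008637 E, -0.008451 N).
Azimuth = atan2(E, N) = atan2(-0.008637, -0.008451) = 225.6° ≈ 226°.

226°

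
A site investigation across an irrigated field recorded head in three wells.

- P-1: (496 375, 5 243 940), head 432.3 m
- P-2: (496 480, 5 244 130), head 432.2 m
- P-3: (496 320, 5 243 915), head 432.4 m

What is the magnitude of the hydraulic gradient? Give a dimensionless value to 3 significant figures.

Differences from P-1: to P-2 (Δx, Δy, Δh) = (105, 190, -0.1); to P-3 = (-55, -25, +0.1).
Solve a·Δx + b·Δy = Δh: det = 105·(-25) − (-55)·190 = 7825.
∂h/∂x = [(-0.1)·(-25) − (+0.1)·190] / 7825 = -0.002109
∂h/∂y = [105·(+0.1) − (-55)·(-0.1)] / 7825 = +0.0006390
|∇h| = √(-0.002109² + 0.0006390²) = 0.002204

0.00220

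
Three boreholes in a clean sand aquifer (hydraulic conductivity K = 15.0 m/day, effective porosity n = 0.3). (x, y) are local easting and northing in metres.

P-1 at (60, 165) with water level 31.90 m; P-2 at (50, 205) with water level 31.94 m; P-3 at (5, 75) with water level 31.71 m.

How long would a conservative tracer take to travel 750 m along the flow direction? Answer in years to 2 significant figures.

22 years

Differences from P-1: to P-2 (Δx, Δy, Δh) = (-10, 40, +0.04); to P-3 = (-55, -90, -0.19).
Determinant of the coordinate differences = (-10)·(-90) − (-55)·40 = 3100.
∂h/∂x = [(+0.04)·(-90) − (-0.19)·40] / 3100 = +0.001290
∂h/∂y = [(-10)·(-0.19) − (-55)·(+0.04)] / 3100 = +0.001323
|∇h| = √(0.001290² + 0.001323²) = 0.001848
Seepage velocity v = K·i/n = 15.0 × 0.001848 / 0.3 = 0.0924 m/day.
t = 750 / 0.0924 = 8117 days = 22.2 years.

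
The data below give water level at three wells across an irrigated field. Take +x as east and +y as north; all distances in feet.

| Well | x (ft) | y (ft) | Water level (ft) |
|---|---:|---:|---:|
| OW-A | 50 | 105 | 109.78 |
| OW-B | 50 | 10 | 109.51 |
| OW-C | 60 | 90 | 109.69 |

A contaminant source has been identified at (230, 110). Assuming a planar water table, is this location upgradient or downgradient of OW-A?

Taking OW-A as reference: OW-B−OW-A = (0, -95, -0.27); OW-C−OW-A = (10, -15, -0.09).
Determinant of the coordinate differences = 0·(-15) − 10·(-95) = 950.
∂h/∂x = [(-0.27)·(-15) − (-0.09)·(-95)] / 950 = -0.004737
∂h/∂y = [0·(-0.09) − 10·(-0.27)] / 950 = +0.002842
Head at (230, 110) = 109.78 + (-0.004737)·(180) + (+0.002842)·(5) = 108.94 ft.
That is lower than the 109.78 ft at OW-A, so the point is downgradient.

downgradient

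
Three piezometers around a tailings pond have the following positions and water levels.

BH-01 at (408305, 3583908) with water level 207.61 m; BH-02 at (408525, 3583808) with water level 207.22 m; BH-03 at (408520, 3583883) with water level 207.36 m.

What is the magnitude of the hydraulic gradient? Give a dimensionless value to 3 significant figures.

0.00204

With h = a·x + b·y + c and BH-01 as origin, the differences give:
  220·a + (-100)·b = -0.39
  215·a + (-25)·b = -0.25
Eliminate b (×(-25) and ×(-100), subtract): 16000·a = -15.250 → a = ∂h/∂x = -0.0009531
Back-substitute: b = ∂h/∂y = +0.001803.
|∇h| = √(-0.0009531² + 0.001803²) = 0.002039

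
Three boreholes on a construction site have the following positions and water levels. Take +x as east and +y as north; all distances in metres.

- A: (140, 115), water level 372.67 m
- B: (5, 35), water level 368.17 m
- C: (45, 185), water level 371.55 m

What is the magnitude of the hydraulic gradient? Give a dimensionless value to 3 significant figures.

0.0287

Differences from A: to B (Δx, Δy, Δh) = (-135, -80, -4.50); to C = (-95, 70, -1.12).
Determinant of the coordinate differences = (-135)·70 − (-95)·(-80) = -17050.
∂h/∂x = [(-4.50)·70 − (-1.12)·(-80)] / -17050 = +0.02373
∂h/∂y = [(-135)·(-1.12) − (-95)·(-4.50)] / -17050 = +0.01621
|∇h| = √(0.02373² + 0.01621²) = 0.02874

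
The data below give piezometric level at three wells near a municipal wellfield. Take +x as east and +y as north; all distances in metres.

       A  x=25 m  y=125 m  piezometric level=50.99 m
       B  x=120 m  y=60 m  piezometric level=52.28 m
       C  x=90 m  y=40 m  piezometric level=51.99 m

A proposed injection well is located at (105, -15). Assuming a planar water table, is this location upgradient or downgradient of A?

upgradient

Three-point gradient (reference A): Δ to B = (95, -65, +1.29), Δ to C = (65, -85, +1.00).
∂h/∂x = +0.01160, ∂h/∂y = -0.002896 (det = -3850).
Head at (105, -15) = 50.99 + (+0.01160)·(80) + (-0.002896)·(-140) = 52.32 m.
That is higher than the 50.99 m at A, so the point is upgradient.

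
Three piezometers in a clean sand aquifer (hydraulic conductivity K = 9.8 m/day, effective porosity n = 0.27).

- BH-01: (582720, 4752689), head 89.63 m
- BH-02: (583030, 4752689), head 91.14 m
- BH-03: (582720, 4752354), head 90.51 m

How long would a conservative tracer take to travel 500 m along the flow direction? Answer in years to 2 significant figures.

∂h/∂x = (91.14 − 89.63) / (583030 − 582720) = +0.004871
∂h/∂y = (90.51 − 89.63) / (4752354 − 4752689) = -0.002627
|∇h| = √(0.004871² + -0.002627²) = 0.005534
Seepage velocity v = K·i/n = 9.8 × 0.005534 / 0.27 = 0.2009 m/day.
t = 500 / 0.2009 = 2489 days = 6.81 years.

6.8 years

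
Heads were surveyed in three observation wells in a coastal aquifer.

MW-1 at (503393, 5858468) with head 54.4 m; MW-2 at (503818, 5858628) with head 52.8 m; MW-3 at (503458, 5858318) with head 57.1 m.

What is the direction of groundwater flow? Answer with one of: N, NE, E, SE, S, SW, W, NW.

N

Differences from MW-1: to MW-2 (Δx, Δy, Δh) = (425, 160, -1.6); to MW-3 = (65, -150, +2.7).
Solve a·Δx + b·Δy = Δh: det = 425·(-150) − 65·160 = -74150.
∂h/∂x = [(-1.6)·(-150) − (+2.7)·160] / -74150 = +0.002589
∂h/∂y = [425·(+2.7) − 65·(-1.6)] / -74150 = -0.01688
Flow = −∇h = (-0.002589 east, +0.01688 north), which points north.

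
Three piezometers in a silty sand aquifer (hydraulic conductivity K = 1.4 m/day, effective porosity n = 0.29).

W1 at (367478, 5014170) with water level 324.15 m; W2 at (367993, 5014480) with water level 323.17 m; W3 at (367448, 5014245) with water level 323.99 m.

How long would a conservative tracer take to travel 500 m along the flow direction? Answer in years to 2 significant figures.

Differences from W1: to W2 (Δx, Δy, Δh) = (515, 310, -0.98); to W3 = (-30, 75, -0.16).
Solve a·Δx + b·Δy = Δh: det = 515·75 − (-30)·310 = 47925.
∂h/∂x = [(-0.98)·75 − (-0.16)·310] / 47925 = -0.0004987
∂h/∂y = [515·(-0.16) − (-30)·(-0.98)] / 47925 = -0.002333
|∇h| = √(-0.0004987² + -0.002333²) = 0.002386
Seepage velocity v = K·i/n = 1.4 × 0.002386 / 0.29 = 0.01152 m/day.
t = 500 / 0.01152 = 4.34e+04 days = 119 years.

120 years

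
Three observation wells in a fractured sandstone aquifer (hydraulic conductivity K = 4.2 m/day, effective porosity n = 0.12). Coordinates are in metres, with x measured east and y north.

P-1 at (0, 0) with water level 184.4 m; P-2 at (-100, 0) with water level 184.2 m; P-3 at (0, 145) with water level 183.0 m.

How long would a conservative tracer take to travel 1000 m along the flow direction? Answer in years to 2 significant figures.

7.9 years

∂h/∂x = (184.2 − 184.4) / (-100 − 0) = +0.002000
∂h/∂y = (183.0 − 184.4) / (145 − 0) = -0.009655
|∇h| = √(0.002000² + -0.009655²) = 0.00986
Seepage velocity v = K·i/n = 4.2 × 0.00986 / 0.12 = 0.3451 m/day.
t = 1000 / 0.3451 = 2898 days = 7.93 years.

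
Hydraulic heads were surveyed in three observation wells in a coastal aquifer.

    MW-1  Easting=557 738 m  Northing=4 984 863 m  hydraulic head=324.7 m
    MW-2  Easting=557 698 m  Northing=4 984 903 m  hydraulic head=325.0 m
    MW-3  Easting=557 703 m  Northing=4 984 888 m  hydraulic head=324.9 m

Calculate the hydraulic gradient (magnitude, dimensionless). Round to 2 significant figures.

0.0064

Taking MW-1 as reference: MW-2−MW-1 = (-40, 40, +0.3); MW-3−MW-1 = (-35, 25, +0.2).
Solve a·Δx + b·Δy = Δh: det = (-40)·25 − (-35)·40 = 400.
∂h/∂x = [(+0.3)·25 − (+0.2)·40] / 400 = -0.001250
∂h/∂y = [(-40)·(+0.2) − (-35)·(+0.3)] / 400 = +0.006250
|∇h| = √(-0.001250² + 0.006250²) = 0.006374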